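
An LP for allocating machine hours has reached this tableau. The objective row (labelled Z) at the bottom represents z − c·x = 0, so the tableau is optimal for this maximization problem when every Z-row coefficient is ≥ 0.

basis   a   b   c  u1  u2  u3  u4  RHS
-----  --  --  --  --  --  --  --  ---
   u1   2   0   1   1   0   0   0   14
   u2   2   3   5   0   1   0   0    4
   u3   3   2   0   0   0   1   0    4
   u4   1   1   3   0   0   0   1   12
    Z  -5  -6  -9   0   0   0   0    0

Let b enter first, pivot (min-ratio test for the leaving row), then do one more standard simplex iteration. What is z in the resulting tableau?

Ratio test on column b — row 1: entry 0 ≤ 0; row 2: 4/3 = 4/3; row 3: 4/2 = 2; row 4: 12/1 = 12. Minimum is 4/3 at row 2 (u2 leaves); pivot element 3.
Pivot on row 2; the Z-row RHS becomes 0 − (-6)·(4/3) = 8.
Next entering variable (most negative Z-row entry -1): a.
Ratio test on column a — row 1: 14/2 = 7; row 2: (4/3)/(2/3) = 2; row 3: (4/3)/(5/3) = 4/5; row 4: (32/3)/(1/3) = 32. Minimum is 4/5 at row 3 (u3 leaves); pivot element 5/3.
After the second pivot the Z-row RHS is 8 − (-1)·(4/5) = 44/5.

44/5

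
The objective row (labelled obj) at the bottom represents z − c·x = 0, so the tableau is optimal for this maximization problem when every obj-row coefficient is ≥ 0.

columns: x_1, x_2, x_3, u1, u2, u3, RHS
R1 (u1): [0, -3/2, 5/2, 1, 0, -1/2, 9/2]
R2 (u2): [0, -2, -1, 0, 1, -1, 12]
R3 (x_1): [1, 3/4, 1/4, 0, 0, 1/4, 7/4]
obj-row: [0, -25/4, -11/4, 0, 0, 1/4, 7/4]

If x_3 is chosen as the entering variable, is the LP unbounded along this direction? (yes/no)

Column x_3 has positive entries in row(s) 1, 3, so the ratio test bounds it — not unbounded.

no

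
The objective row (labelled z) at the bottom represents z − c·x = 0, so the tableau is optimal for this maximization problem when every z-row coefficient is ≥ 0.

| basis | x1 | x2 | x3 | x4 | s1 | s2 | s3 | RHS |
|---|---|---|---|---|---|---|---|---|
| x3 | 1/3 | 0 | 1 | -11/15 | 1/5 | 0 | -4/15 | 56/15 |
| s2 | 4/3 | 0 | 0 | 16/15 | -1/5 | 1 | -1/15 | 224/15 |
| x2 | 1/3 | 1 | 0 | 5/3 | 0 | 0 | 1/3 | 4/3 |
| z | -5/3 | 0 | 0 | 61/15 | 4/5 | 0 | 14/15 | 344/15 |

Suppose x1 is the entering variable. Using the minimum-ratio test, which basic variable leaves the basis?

x2

Column x1 entries and ratios — x3: (56/15)/(1/3) = 56/5; s2: (224/15)/(4/3) = 56/5; x2: (4/3)/(1/3) = 4.
Smallest ratio is 4 in the row of x2, so x2 leaves.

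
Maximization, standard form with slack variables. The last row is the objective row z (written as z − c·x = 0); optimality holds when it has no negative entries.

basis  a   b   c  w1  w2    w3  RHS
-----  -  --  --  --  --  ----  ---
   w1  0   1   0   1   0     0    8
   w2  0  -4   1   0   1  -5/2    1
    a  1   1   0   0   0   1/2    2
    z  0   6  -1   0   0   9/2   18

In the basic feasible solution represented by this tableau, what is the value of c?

0

c is not in the basis, so in the current basic feasible solution c = 0.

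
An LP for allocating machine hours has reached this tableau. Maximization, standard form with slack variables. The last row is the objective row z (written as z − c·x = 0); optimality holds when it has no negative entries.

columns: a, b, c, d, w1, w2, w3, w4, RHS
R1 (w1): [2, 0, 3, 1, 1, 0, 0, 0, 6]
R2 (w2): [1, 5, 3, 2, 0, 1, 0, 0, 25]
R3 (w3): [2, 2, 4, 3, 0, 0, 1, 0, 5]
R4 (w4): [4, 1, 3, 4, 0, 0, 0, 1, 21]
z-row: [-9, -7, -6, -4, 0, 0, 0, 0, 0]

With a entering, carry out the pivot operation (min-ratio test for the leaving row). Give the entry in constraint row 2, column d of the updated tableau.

1/2

Ratio test on column a — row 1: 6/2 = 3; row 2: 25/1 = 25; row 3: 5/2 = 5/2; row 4: 21/4 = 21/4. Minimum is 5/2 at row 3 (w3 leaves); pivot element 2.
Divide row 3 by 2; eliminate column a from the other rows.
Row 2 update in column d: 2 − 1·(3/2) = 1/2.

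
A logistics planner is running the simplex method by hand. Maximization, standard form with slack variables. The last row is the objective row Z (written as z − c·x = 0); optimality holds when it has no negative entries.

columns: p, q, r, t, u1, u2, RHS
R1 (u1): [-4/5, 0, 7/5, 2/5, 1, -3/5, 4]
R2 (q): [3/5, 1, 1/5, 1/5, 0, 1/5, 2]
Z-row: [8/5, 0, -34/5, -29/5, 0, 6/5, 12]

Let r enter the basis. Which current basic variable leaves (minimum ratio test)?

Column r entries and ratios — u1: 4/(7/5) = 20/7; q: 2/(1/5) = 10.
Smallest ratio is 20/7 in the row of u1, so u1 leaves.

u1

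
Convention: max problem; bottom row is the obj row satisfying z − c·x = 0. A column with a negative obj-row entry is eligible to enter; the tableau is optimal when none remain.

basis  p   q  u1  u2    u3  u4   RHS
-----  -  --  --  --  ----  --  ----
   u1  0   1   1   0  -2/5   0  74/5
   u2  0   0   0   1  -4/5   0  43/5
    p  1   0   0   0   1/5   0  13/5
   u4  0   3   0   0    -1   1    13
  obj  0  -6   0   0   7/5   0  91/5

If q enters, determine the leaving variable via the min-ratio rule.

u4

Column q entries and ratios — u1: (74/5)/1 = 74/5; u2: 0 ≤ 0, skip; p: 0 ≤ 0, skip; u4: 13/3 = 13/3.
Smallest ratio is 13/3 in the row of u4, so u4 leaves.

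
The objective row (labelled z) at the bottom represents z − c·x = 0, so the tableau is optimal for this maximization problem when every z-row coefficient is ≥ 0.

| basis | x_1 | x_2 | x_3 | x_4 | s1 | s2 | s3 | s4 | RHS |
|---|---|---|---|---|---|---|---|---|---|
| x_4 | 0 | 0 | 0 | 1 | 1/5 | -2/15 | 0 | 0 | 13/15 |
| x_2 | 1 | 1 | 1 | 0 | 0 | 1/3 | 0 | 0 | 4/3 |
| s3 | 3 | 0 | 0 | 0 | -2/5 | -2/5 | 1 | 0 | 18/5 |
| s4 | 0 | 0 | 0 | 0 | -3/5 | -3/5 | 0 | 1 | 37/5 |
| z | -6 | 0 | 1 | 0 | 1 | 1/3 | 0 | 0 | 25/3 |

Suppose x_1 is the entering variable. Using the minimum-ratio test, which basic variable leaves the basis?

s3

Column x_1 entries and ratios — x_4: 0 ≤ 0, skip; x_2: (4/3)/1 = 4/3; s3: (18/5)/3 = 6/5; s4: 0 ≤ 0, skip.
Smallest ratio is 6/5 in the row of s3, so s3 leaves.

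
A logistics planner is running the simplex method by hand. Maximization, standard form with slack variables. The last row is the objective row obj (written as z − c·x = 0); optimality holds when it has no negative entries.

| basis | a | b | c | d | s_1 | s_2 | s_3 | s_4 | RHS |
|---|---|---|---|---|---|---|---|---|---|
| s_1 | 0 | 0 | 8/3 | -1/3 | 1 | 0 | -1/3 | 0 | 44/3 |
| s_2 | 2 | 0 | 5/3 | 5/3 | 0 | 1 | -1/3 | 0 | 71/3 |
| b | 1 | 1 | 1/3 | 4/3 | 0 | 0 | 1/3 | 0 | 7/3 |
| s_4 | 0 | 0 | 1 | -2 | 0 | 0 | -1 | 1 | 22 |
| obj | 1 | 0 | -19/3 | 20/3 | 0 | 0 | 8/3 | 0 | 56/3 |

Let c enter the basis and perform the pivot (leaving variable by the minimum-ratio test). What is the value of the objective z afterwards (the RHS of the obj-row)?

107/2

Ratio test on column c — row 1: (44/3)/(8/3) = 11/2; row 2: (71/3)/(5/3) = 71/5; row 3: (7/3)/(1/3) = 7; row 4: 22/1 = 22. Minimum is 11/2 at row 1 (s_1 leaves); pivot element 8/3.
Pivot on row 1; the obj-row RHS becomes 56/3 − (-19/3)·(11/2) = 107/2.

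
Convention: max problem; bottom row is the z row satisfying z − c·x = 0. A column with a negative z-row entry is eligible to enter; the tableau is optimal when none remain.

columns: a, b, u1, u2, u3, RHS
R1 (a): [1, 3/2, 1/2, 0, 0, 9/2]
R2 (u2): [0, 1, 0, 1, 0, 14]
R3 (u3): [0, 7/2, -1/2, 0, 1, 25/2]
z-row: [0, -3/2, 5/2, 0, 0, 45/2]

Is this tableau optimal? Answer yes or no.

no

The z-row has a negative entry -3/2 in column b, so it is not optimal.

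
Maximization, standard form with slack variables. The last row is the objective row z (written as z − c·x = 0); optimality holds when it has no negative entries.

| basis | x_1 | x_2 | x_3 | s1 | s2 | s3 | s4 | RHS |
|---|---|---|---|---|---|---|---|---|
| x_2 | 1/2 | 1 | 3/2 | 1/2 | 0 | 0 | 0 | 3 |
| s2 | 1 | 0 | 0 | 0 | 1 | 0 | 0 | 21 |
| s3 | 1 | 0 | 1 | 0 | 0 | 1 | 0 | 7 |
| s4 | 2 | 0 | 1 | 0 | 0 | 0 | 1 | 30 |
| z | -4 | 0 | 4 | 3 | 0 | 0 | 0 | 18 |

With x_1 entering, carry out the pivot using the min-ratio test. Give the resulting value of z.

42

Ratio test on column x_1 — row 1: 3/(1/2) = 6; row 2: 21/1 = 21; row 3: 7/1 = 7; row 4: 30/2 = 15. Minimum is 6 at row 1 (x_2 leaves); pivot element 1/2.
Pivot on row 1; the z-row RHS becomes 18 − (-4)·6 = 42.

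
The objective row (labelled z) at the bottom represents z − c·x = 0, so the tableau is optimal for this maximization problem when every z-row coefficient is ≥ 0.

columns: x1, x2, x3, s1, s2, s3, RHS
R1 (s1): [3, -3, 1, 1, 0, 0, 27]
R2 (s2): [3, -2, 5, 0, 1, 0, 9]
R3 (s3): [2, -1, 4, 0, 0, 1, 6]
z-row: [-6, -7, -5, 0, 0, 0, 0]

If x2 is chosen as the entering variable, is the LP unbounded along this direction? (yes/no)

yes

Every constraint-row entry in column x2 is ≤ 0, so increasing x2 is unbounded.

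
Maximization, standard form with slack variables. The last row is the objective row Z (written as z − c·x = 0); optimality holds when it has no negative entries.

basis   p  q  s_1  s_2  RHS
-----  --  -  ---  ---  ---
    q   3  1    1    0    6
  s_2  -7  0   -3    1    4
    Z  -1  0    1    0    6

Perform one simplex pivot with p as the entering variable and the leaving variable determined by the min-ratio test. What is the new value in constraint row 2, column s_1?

Ratio test on column p — row 1: 6/3 = 2; row 2: entry -7 ≤ 0. Minimum is 2 at row 1 (q leaves); pivot element 3.
Divide row 1 by 3; eliminate column p from the other rows.
Row 2 update in column s_1: -3 − (-7)·(1/3) = -2/3.

-2/3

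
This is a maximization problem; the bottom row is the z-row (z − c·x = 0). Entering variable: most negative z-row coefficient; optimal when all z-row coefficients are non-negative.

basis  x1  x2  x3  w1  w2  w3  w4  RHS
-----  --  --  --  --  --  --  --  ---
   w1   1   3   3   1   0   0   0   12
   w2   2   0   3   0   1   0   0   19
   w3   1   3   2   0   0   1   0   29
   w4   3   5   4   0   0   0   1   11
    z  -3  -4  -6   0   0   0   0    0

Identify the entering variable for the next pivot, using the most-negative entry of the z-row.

Negative z-row entries: x1: -3, x2: -4, x3: -6.
The most negative is -6 in column x3, so x3 enters.

x3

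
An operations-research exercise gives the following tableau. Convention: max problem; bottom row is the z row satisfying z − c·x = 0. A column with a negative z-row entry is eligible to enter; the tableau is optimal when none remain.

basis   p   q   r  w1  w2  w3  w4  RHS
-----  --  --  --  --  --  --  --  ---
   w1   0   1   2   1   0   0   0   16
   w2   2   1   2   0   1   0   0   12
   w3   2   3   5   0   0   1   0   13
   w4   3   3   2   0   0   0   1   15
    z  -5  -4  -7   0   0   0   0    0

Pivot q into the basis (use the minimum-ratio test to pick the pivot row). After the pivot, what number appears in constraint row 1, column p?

-2/3

Ratio test on column q — row 1: 16/1 = 16; row 2: 12/1 = 12; row 3: 13/3 = 13/3; row 4: 15/3 = 5. Minimum is 13/3 at row 3 (w3 leaves); pivot element 3.
Divide row 3 by 3; eliminate column q from the other rows.
Row 1 update in column p: 0 − 1·(2/3) = -2/3.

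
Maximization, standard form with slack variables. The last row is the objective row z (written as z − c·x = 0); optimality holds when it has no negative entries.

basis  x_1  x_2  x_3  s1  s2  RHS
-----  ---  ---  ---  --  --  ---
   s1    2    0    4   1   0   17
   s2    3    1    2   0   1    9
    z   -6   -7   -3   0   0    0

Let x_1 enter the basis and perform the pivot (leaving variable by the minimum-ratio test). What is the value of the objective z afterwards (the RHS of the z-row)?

18

Ratio test on column x_1 — row 1: 17/2 = 17/2; row 2: 9/3 = 3. Minimum is 3 at row 2 (s2 leaves); pivot element 3.
Pivot on row 2; the z-row RHS becomes 0 − (-6)·3 = 18.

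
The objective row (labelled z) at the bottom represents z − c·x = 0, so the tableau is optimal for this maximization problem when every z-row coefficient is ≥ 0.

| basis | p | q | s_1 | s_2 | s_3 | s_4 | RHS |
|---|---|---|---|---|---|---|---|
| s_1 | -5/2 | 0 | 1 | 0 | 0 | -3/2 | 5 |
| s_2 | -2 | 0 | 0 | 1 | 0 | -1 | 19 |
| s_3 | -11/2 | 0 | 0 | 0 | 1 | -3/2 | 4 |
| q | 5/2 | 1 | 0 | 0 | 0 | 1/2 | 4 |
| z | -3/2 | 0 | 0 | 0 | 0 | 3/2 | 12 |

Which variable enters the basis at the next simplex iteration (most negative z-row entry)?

p

Negative z-row entries: p: -3/2.
The most negative is -3/2 in column p, so p enters.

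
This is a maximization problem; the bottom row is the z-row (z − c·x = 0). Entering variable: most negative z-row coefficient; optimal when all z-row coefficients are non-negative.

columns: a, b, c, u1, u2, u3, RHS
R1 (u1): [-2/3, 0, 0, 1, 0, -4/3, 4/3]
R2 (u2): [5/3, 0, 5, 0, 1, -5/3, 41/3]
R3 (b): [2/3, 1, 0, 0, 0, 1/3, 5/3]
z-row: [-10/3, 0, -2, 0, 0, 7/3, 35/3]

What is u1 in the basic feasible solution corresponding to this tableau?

4/3

u1 is basic (row 1); its value is the RHS of that row, 4/3.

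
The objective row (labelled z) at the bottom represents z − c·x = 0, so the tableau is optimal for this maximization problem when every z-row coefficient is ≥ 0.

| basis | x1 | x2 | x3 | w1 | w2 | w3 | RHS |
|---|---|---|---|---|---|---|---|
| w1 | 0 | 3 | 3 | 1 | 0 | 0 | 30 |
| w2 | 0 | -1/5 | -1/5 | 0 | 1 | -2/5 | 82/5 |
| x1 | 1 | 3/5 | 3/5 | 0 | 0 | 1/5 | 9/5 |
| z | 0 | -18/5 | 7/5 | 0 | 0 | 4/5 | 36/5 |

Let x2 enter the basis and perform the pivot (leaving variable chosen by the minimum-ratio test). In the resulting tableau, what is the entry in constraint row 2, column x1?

1/3

Ratio test on column x2 — row 1: 30/3 = 10; row 2: entry -1/5 ≤ 0; row 3: (9/5)/(3/5) = 3. Minimum is 3 at row 3 (x1 leaves); pivot element 3/5.
Divide row 3 by 3/5; eliminate column x2 from the other rows.
Row 2 update in column x1: 0 − (-1/5)·(5/3) = 1/3.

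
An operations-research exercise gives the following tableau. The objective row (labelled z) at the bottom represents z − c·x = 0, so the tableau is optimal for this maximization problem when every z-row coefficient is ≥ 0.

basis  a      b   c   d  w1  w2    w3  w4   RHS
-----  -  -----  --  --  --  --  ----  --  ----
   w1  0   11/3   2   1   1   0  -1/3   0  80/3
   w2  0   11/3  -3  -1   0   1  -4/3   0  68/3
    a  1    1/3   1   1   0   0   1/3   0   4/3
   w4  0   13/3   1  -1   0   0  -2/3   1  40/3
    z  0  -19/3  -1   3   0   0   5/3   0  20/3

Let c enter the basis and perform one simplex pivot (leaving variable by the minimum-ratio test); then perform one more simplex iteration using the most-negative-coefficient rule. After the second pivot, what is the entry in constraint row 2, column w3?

Ratio test on column c — row 1: (80/3)/2 = 40/3; row 2: entry -3 ≤ 0; row 3: (4/3)/1 = 4/3; row 4: (40/3)/1 = 40/3. Minimum is 4/3 at row 3 (a leaves); pivot element 1.
Divide row 3 by 1; eliminate column c from the other rows.
Second iteration: most negative z-row entry is -6 in column b, so b enters.
Ratio test on column b — row 1: 24/3 = 8; row 2: (80/3)/(14/3) = 40/7; row 3: (4/3)/(1/3) = 4; row 4: 12/4 = 3. Minimum is 3 at row 4 (w4 leaves); pivot element 4.
Divide row 4 by 4; eliminate column b from the other rows.
After both pivots, the entry at constraint row 2, column w3 is 5/6.

5/6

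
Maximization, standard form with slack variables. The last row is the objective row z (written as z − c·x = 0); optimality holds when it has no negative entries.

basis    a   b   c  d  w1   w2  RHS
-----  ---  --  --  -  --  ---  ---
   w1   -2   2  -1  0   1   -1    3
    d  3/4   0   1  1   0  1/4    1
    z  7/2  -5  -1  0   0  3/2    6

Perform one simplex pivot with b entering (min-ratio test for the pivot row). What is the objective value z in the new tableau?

27/2

Ratio test on column b — row 1: 3/2 = 3/2; row 2: entry 0 ≤ 0. Minimum is 3/2 at row 1 (w1 leaves); pivot element 2.
Pivot on row 1; the z-row RHS becomes 6 − (-5)·(3/2) = 27/2.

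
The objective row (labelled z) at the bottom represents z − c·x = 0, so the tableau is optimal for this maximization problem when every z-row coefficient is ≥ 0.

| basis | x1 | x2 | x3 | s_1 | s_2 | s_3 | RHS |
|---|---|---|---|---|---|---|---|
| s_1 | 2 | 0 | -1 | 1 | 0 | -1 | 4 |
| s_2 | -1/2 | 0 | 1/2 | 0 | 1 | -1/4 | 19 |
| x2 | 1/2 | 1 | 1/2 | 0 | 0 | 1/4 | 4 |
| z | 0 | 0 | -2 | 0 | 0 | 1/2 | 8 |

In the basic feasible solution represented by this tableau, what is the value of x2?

4

x2 is basic (row 3); its value is the RHS of that row, 4.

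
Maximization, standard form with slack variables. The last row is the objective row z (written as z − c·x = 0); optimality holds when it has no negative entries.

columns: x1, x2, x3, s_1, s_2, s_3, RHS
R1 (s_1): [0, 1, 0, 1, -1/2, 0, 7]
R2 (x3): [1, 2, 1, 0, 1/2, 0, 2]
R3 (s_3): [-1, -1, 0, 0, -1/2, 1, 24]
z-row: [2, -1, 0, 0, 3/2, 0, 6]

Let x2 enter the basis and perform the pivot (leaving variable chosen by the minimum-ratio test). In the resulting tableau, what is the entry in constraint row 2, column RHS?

1

Ratio test on column x2 — row 1: 7/1 = 7; row 2: 2/2 = 1; row 3: entry -1 ≤ 0. Minimum is 1 at row 2 (x3 leaves); pivot element 2.
Divide row 2 by 2; eliminate column x2 from the other rows.
In the new row 2, the RHS entry is the old entry divided by the pivot: 2/2 = 1.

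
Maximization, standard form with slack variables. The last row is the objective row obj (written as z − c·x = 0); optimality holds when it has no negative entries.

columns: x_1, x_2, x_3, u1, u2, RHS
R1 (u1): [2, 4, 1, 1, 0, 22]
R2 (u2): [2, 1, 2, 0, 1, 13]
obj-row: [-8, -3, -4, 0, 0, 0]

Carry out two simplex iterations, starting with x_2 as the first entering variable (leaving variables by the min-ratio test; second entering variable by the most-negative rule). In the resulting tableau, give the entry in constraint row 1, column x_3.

Ratio test on column x_2 — row 1: 22/4 = 11/2; row 2: 13/1 = 13. Minimum is 11/2 at row 1 (u1 leaves); pivot element 4.
Divide row 1 by 4; eliminate column x_2 from the other rows.
Second iteration: most negative obj-row entry is -13/2 in column x_1, so x_1 enters.
Ratio test on column x_1 — row 1: (11/2)/(1/2) = 11; row 2: (15/2)/(3/2) = 5. Minimum is 5 at row 2 (u2 leaves); pivot element 3/2.
Divide row 2 by 3/2; eliminate column x_1 from the other rows.
After both pivots, the entry at constraint row 1, column x_3 is -1/3.

-1/3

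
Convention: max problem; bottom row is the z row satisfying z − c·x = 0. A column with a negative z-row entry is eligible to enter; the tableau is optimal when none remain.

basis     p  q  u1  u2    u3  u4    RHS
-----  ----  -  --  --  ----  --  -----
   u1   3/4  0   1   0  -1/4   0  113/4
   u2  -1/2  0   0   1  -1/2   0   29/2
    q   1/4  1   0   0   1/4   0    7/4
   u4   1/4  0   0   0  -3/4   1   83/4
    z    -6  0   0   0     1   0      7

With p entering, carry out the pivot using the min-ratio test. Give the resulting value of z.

Ratio test on column p — row 1: (113/4)/(3/4) = 113/3; row 2: entry -1/2 ≤ 0; row 3: (7/4)/(1/4) = 7; row 4: (83/4)/(1/4) = 83. Minimum is 7 at row 3 (q leaves); pivot element 1/4.
Pivot on row 3; the z-row RHS becomes 7 − (-6)·7 = 49.

49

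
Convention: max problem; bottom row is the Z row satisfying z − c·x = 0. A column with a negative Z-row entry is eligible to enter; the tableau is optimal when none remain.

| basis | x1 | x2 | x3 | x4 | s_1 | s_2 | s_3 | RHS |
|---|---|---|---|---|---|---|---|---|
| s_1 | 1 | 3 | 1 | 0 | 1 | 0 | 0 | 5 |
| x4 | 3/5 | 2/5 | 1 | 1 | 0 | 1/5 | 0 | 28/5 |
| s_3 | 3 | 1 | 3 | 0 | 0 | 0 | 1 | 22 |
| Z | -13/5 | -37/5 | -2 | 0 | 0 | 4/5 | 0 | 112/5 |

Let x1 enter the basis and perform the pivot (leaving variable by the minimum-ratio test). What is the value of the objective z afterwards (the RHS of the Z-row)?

177/5

Ratio test on column x1 — row 1: 5/1 = 5; row 2: (28/5)/(3/5) = 28/3; row 3: 22/3 = 22/3. Minimum is 5 at row 1 (s_1 leaves); pivot element 1.
Pivot on row 1; the Z-row RHS becomes 112/5 − (-13/5)·5 = 177/5.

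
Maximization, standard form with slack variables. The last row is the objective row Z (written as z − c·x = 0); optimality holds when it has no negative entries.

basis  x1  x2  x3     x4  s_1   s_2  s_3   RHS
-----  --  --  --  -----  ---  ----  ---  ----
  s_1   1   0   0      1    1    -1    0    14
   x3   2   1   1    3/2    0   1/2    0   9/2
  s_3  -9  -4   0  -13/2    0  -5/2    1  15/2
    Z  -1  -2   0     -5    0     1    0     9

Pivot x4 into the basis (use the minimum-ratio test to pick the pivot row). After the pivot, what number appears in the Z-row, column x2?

4/3

Ratio test on column x4 — row 1: 14/1 = 14; row 2: (9/2)/(3/2) = 3; row 3: entry -13/2 ≤ 0. Minimum is 3 at row 2 (x3 leaves); pivot element 3/2.
Divide row 2 by 3/2; eliminate column x4 from the other rows.
Z-row update in column x2: -2 − (-5)·(2/3) = 4/3.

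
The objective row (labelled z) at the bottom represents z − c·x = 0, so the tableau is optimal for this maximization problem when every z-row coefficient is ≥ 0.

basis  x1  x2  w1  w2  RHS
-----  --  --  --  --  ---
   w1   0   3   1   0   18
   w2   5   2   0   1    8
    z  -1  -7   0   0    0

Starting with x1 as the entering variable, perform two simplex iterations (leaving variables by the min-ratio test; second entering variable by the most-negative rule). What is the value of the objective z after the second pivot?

28

Ratio test on column x1 — row 1: entry 0 ≤ 0; row 2: 8/5 = 8/5. Minimum is 8/5 at row 2 (w2 leaves); pivot element 5.
Pivot on row 2; the z-row RHS becomes 0 − (-1)·(8/5) = 8/5.
Next entering variable (most negative z-row entry -33/5): x2.
Ratio test on column x2 — row 1: 18/3 = 6; row 2: (8/5)/(2/5) = 4. Minimum is 4 at row 2 (x1 leaves); pivot element 2/5.
After the second pivot the z-row RHS is 8/5 − (-33/5)·4 = 28.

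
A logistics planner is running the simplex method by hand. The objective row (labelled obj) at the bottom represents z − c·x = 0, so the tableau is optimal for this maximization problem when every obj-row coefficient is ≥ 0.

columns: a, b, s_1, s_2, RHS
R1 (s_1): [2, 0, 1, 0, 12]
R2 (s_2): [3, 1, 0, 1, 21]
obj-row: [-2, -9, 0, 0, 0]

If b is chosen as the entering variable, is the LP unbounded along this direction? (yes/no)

no

Column b has positive entries in row(s) 2, so the ratio test bounds it — not unbounded.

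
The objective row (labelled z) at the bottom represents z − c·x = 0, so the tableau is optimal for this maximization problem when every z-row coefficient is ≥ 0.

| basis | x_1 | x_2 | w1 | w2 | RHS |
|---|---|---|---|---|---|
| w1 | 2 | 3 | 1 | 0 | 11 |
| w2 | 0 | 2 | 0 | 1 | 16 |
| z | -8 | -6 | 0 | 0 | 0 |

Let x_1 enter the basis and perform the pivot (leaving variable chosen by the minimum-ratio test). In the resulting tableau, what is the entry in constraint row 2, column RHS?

Ratio test on column x_1 — row 1: 11/2 = 11/2; row 2: entry 0 ≤ 0. Minimum is 11/2 at row 1 (w1 leaves); pivot element 2.
Divide row 1 by 2; eliminate column x_1 from the other rows.
Row 2 update in column RHS: 16 − 0·(11/2) = 16.

16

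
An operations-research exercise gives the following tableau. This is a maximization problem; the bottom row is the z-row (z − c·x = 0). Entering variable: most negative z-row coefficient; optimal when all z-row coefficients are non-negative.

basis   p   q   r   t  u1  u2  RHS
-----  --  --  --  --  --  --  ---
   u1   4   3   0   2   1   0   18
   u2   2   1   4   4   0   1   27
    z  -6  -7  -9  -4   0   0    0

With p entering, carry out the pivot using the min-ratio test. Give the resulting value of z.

27

Ratio test on column p — row 1: 18/4 = 9/2; row 2: 27/2 = 27/2. Minimum is 9/2 at row 1 (u1 leaves); pivot element 4.
Pivot on row 1; the z-row RHS becomes 0 − (-6)·(9/2) = 27.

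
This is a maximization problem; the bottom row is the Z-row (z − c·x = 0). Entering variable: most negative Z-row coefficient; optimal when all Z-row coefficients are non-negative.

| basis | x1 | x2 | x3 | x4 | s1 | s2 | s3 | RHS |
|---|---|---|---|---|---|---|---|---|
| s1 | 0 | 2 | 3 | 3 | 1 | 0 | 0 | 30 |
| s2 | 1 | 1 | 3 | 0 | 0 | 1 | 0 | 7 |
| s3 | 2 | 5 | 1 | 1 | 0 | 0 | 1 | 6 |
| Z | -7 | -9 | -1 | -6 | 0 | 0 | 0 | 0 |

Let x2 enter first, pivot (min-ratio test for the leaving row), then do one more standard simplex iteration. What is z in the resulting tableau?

36

Ratio test on column x2 — row 1: 30/2 = 15; row 2: 7/1 = 7; row 3: 6/5 = 6/5. Minimum is 6/5 at row 3 (s3 leaves); pivot element 5.
Pivot on row 3; the Z-row RHS becomes 0 − (-9)·(6/5) = 54/5.
Next entering variable (most negative Z-row entry -21/5): x4.
Ratio test on column x4 — row 1: (138/5)/(13/5) = 138/13; row 2: entry -1/5 ≤ 0; row 3: (6/5)/(1/5) = 6. Minimum is 6 at row 3 (x2 leaves); pivot element 1/5.
After the second pivot the Z-row RHS is 54/5 − (-21/5)·6 = 36.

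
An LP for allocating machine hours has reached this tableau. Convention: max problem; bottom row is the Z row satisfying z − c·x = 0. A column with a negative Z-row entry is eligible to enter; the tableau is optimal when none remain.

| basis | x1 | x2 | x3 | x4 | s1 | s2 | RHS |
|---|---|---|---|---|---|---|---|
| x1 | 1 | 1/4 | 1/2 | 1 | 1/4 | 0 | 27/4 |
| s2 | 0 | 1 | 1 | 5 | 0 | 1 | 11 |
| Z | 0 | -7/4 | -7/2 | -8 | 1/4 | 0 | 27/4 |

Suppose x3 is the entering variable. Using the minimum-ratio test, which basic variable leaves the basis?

Column x3 entries and ratios — x1: (27/4)/(1/2) = 27/2; s2: 11/1 = 11.
Smallest ratio is 11 in the row of s2, so s2 leaves.

s2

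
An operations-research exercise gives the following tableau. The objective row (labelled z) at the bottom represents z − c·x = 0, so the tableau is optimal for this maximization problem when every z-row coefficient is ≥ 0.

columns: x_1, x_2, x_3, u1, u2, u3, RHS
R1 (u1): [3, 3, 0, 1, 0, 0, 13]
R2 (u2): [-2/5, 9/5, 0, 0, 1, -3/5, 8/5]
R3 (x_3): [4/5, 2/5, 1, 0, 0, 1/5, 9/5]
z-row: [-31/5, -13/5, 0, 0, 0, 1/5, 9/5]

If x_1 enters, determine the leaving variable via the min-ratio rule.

Column x_1 entries and ratios — u1: 13/3 = 13/3; u2: -2/5 ≤ 0, skip; x_3: (9/5)/(4/5) = 9/4.
Smallest ratio is 9/4 in the row of x_3, so x_3 leaves.

x_3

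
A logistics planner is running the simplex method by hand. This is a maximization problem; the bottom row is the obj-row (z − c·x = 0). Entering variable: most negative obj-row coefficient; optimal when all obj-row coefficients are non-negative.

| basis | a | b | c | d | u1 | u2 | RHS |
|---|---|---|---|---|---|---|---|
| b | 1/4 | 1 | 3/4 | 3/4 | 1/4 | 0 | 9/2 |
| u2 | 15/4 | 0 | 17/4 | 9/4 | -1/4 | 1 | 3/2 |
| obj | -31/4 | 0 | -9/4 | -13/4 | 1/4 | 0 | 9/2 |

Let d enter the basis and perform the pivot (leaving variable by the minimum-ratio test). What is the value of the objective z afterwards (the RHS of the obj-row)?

20/3

Ratio test on column d — row 1: (9/2)/(3/4) = 6; row 2: (3/2)/(9/4) = 2/3. Minimum is 2/3 at row 2 (u2 leaves); pivot element 9/4.
Pivot on row 2; the obj-row RHS becomes 9/2 − (-13/4)·(2/3) = 20/3.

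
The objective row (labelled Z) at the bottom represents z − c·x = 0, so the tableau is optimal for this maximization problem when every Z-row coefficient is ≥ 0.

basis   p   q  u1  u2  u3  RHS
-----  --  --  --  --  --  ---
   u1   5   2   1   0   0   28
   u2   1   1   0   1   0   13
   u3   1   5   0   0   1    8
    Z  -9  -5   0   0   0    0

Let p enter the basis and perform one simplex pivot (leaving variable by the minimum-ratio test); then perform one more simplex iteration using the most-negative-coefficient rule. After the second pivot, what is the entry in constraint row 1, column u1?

Ratio test on column p — row 1: 28/5 = 28/5; row 2: 13/1 = 13; row 3: 8/1 = 8. Minimum is 28/5 at row 1 (u1 leaves); pivot element 5.
Divide row 1 by 5; eliminate column p from the other rows.
Second iteration: most negative Z-row entry is -7/5 in column q, so q enters.
Ratio test on column q — row 1: (28/5)/(2/5) = 14; row 2: (37/5)/(3/5) = 37/3; row 3: (12/5)/(23/5) = 12/23. Minimum is 12/23 at row 3 (u3 leaves); pivot element 23/5.
Divide row 3 by 23/5; eliminate column q from the other rows.
After both pivots, the entry at constraint row 1, column u1 is 5/23.

5/23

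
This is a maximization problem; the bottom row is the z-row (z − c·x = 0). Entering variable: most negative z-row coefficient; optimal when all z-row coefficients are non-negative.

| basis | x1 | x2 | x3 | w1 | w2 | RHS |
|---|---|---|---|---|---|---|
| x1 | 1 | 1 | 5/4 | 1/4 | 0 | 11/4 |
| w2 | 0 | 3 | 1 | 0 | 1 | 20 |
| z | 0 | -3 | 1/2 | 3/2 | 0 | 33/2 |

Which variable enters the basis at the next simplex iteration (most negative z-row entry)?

x2

Negative z-row entries: x2: -3.
The most negative is -3 in column x2, so x2 enters.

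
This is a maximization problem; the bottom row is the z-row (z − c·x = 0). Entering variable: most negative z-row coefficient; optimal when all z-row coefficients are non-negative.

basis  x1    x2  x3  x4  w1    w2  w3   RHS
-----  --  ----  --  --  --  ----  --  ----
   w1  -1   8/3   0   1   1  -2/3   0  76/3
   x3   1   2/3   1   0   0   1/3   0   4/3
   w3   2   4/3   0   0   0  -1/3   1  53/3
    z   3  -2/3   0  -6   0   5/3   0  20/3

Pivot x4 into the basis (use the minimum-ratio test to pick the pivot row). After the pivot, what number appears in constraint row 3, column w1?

Ratio test on column x4 — row 1: (76/3)/1 = 76/3; row 2: entry 0 ≤ 0; row 3: entry 0 ≤ 0. Minimum is 76/3 at row 1 (w1 leaves); pivot element 1.
Divide row 1 by 1; eliminate column x4 from the other rows.
Row 3 update in column w1: 0 − 0·1 = 0.

0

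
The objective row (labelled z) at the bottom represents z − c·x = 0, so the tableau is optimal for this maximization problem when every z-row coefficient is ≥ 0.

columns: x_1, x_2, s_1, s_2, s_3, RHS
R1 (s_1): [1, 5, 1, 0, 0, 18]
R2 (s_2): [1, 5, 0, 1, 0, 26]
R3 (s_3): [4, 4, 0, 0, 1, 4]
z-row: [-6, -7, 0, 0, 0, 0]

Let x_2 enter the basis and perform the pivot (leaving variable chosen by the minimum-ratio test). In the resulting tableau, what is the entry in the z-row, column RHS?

Ratio test on column x_2 — row 1: 18/5 = 18/5; row 2: 26/5 = 26/5; row 3: 4/4 = 1. Minimum is 1 at row 3 (s_3 leaves); pivot element 4.
Divide row 3 by 4; eliminate column x_2 from the other rows.
z-row update in column RHS: 0 − (-7)·1 = 7.

7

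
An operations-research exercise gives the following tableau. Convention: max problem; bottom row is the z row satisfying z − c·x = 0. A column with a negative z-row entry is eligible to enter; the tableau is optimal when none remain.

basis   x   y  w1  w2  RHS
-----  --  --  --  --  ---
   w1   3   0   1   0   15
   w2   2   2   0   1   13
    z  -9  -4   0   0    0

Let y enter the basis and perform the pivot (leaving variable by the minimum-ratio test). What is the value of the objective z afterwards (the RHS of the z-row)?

Ratio test on column y — row 1: entry 0 ≤ 0; row 2: 13/2 = 13/2. Minimum is 13/2 at row 2 (w2 leaves); pivot element 2.
Pivot on row 2; the z-row RHS becomes 0 − (-4)·(13/2) = 26.

26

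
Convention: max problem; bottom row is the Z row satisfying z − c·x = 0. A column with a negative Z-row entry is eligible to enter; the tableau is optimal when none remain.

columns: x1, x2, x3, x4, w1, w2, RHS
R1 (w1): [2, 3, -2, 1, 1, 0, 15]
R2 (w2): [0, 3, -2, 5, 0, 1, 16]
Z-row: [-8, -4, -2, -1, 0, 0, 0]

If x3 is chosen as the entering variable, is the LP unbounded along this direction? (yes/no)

yes

Every constraint-row entry in column x3 is ≤ 0, so increasing x3 is unbounded.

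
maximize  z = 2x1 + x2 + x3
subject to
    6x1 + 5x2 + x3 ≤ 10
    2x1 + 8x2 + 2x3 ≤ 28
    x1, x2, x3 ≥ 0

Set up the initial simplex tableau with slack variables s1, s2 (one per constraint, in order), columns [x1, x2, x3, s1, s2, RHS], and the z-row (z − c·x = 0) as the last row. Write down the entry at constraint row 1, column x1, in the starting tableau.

Constraint 1 has coefficient 6 on x1.

6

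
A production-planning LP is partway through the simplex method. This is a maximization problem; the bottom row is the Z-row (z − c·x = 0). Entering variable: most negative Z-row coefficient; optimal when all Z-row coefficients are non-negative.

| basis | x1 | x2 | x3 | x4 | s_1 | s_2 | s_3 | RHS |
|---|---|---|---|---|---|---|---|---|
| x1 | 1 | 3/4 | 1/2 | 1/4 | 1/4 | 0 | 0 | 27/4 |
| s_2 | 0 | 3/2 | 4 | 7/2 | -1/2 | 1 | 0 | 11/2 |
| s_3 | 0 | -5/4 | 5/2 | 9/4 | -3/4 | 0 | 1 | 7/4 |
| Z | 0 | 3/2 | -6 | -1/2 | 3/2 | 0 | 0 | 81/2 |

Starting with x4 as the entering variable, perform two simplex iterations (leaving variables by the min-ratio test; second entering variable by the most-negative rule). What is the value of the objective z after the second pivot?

Ratio test on column x4 — row 1: (27/4)/(1/4) = 27; row 2: (11/2)/(7/2) = 11/7; row 3: (7/4)/(9/4) = 7/9. Minimum is 7/9 at row 3 (s_3 leaves); pivot element 9/4.
Pivot on row 3; the Z-row RHS becomes 81/2 − (-1/2)·(7/9) = 368/9.
Next entering variable (most negative Z-row entry -49/9): x3.
Ratio test on column x3 — row 1: (59/9)/(2/9) = 59/2; row 2: (25/9)/(1/9) = 25; row 3: (7/9)/(10/9) = 7/10. Minimum is 7/10 at row 3 (x4 leaves); pivot element 10/9.
After the second pivot the Z-row RHS is 368/9 − (-49/9)·(7/10) = 447/10.

447/10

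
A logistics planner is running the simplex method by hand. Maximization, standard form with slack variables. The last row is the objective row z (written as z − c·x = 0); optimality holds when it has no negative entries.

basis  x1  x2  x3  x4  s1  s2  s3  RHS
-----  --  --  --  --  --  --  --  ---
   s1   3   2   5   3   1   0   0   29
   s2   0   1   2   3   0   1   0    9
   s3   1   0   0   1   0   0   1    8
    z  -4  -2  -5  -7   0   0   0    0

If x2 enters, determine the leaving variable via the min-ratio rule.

s2

Column x2 entries and ratios — s1: 29/2 = 29/2; s2: 9/1 = 9; s3: 0 ≤ 0, skip.
Smallest ratio is 9 in the row of s2, so s2 leaves.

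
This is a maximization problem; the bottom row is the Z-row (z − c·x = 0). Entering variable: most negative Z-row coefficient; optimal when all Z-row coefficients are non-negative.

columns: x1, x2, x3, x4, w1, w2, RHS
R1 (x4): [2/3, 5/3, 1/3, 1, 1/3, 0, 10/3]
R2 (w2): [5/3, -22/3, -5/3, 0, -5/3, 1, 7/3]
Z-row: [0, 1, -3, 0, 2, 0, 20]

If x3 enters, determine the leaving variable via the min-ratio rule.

x4

Column x3 entries and ratios — x4: (10/3)/(1/3) = 10; w2: -5/3 ≤ 0, skip.
Smallest ratio is 10 in the row of x4, so x4 leaves.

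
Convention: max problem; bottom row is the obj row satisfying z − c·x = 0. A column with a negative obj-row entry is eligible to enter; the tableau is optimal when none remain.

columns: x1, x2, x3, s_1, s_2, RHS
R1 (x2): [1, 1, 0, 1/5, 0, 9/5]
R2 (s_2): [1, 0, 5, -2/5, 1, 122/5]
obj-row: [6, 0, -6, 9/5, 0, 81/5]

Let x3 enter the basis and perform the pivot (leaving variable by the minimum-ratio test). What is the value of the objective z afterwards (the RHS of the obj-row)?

Ratio test on column x3 — row 1: entry 0 ≤ 0; row 2: (122/5)/5 = 122/25. Minimum is 122/25 at row 2 (s_2 leaves); pivot element 5.
Pivot on row 2; the obj-row RHS becomes 81/5 − (-6)·(122/25) = 1137/25.

1137/25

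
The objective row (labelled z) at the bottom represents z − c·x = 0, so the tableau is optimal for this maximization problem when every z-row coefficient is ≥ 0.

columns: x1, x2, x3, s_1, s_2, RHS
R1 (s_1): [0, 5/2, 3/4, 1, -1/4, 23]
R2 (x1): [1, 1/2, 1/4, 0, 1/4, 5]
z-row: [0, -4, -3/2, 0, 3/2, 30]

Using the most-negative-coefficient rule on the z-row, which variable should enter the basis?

Negative z-row entries: x2: -4, x3: -3/2.
The most negative is -4 in column x2, so x2 enters.

x2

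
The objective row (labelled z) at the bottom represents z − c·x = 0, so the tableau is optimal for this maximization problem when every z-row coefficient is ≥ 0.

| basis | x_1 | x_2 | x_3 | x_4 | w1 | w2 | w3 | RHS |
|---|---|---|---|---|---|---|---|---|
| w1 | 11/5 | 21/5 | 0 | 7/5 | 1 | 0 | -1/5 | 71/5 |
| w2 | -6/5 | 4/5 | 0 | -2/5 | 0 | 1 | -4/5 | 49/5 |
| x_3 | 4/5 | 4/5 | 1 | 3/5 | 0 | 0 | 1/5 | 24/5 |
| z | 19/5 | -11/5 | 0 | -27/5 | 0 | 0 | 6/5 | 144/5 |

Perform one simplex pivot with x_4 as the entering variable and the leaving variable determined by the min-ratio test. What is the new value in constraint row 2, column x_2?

4/3

Ratio test on column x_4 — row 1: (71/5)/(7/5) = 71/7; row 2: entry -2/5 ≤ 0; row 3: (24/5)/(3/5) = 8. Minimum is 8 at row 3 (x_3 leaves); pivot element 3/5.
Divide row 3 by 3/5; eliminate column x_4 from the other rows.
Row 2 update in column x_2: 4/5 − (-2/5)·(4/3) = 4/3.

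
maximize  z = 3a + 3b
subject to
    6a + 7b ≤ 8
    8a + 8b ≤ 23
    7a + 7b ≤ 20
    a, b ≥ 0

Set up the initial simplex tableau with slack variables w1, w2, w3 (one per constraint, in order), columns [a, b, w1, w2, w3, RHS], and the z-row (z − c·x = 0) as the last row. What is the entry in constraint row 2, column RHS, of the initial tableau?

23

The RHS of constraint 2 is b_2 = 23.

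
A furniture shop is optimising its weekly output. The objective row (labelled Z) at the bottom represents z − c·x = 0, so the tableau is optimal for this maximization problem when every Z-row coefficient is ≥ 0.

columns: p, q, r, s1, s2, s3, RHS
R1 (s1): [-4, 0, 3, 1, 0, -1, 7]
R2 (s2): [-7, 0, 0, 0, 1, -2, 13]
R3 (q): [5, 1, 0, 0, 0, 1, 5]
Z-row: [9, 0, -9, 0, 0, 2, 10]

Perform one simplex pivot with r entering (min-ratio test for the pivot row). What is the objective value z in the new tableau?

31

Ratio test on column r — row 1: 7/3 = 7/3; row 2: entry 0 ≤ 0; row 3: entry 0 ≤ 0. Minimum is 7/3 at row 1 (s1 leaves); pivot element 3.
Pivot on row 1; the Z-row RHS becomes 10 − (-9)·(7/3) = 31.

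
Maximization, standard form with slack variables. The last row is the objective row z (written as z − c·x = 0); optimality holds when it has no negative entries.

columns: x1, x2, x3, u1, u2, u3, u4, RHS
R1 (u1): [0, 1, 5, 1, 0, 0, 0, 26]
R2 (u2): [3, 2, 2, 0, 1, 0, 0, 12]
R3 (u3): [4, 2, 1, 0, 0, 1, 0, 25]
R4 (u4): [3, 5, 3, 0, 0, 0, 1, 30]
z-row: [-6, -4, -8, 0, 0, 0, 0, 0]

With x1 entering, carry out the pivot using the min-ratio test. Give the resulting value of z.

24

Ratio test on column x1 — row 1: entry 0 ≤ 0; row 2: 12/3 = 4; row 3: 25/4 = 25/4; row 4: 30/3 = 10. Minimum is 4 at row 2 (u2 leaves); pivot element 3.
Pivot on row 2; the z-row RHS becomes 0 − (-6)·4 = 24.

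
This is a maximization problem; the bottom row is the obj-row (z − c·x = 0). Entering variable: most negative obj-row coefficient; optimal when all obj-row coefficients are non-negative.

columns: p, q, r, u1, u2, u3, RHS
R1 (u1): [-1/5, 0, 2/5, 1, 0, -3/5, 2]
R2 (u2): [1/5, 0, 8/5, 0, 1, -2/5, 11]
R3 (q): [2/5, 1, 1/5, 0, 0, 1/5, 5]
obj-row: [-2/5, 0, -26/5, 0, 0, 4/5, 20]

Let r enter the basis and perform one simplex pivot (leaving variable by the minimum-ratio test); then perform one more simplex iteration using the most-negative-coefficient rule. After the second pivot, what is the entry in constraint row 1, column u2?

Ratio test on column r — row 1: 2/(2/5) = 5; row 2: 11/(8/5) = 55/8; row 3: 5/(1/5) = 25. Minimum is 5 at row 1 (u1 leaves); pivot element 2/5.
Divide row 1 by 2/5; eliminate column r from the other rows.
Second iteration: most negative obj-row entry is -7 in column u3, so u3 enters.
Ratio test on column u3 — row 1: entry -3/2 ≤ 0; row 2: 3/2 = 3/2; row 3: 4/(1/2) = 8. Minimum is 3/2 at row 2 (u2 leaves); pivot element 2.
Divide row 2 by 2; eliminate column u3 from the other rows.
After both pivots, the entry at constraint row 1, column u2 is 3/4.

3/4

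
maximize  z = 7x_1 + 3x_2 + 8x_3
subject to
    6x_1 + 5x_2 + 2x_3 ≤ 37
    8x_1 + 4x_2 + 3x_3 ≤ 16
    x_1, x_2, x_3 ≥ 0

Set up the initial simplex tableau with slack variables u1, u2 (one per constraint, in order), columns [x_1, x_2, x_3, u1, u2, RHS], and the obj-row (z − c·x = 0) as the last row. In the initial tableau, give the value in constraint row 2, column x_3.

Constraint 2 has coefficient 3 on x_3.

3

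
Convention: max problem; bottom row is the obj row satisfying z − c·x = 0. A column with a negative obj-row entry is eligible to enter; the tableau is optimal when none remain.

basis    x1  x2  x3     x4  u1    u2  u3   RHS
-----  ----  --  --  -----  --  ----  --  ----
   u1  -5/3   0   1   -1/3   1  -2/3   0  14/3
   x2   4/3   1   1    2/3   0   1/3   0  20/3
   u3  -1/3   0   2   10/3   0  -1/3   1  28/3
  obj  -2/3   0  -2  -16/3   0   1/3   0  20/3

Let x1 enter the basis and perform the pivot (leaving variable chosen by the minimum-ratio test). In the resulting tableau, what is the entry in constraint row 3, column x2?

1/4

Ratio test on column x1 — row 1: entry -5/3 ≤ 0; row 2: (20/3)/(4/3) = 5; row 3: entry -1/3 ≤ 0. Minimum is 5 at row 2 (x2 leaves); pivot element 4/3.
Divide row 2 by 4/3; eliminate column x1 from the other rows.
Row 3 update in column x2: 0 − (-1/3)·(3/4) = 1/4.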